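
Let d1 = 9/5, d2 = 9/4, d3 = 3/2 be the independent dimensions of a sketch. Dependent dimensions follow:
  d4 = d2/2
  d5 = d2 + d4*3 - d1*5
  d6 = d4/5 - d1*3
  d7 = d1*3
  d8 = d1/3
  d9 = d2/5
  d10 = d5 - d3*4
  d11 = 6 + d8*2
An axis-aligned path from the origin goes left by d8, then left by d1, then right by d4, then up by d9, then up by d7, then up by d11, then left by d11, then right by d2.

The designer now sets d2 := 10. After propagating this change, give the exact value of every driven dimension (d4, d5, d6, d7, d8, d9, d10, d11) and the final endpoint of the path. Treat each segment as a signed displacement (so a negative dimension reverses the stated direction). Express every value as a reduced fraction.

Apply edit: d2 := 10
  d4 = d2/2 = 5
  d5 = d2 + d4*3 - d1*5 = 16
  d6 = d4/5 - d1*3 = -22/5
  d7 = d1*3 = 27/5
  d8 = d1/3 = 3/5
  d9 = d2/5 = 2
  d10 = d5 - d3*4 = 10
  d11 = 6 + d8*2 = 36/5
Walk from origin (0, 0):
  seg 1: left by d8 = 3/5 → (-3/5, 0)
  seg 2: left by d1 = 9/5 → (-12/5, 0)
  seg 3: right by d4 = 5 → (13/5, 0)
  seg 4: up by d9 = 2 → (13/5, 2)
  seg 5: up by d7 = 27/5 → (13/5, 37/5)
  seg 6: up by d11 = 36/5 → (13/5, 73/5)
  seg 7: left by d11 = 36/5 → (-23/5, 73/5)
  seg 8: right by d2 = 10 → (27/5, 73/5)

d4 = 5
d5 = 16
d6 = -22/5
d7 = 27/5
d8 = 3/5
d9 = 2
d10 = 10
d11 = 36/5
endpoint = (27/5, 73/5)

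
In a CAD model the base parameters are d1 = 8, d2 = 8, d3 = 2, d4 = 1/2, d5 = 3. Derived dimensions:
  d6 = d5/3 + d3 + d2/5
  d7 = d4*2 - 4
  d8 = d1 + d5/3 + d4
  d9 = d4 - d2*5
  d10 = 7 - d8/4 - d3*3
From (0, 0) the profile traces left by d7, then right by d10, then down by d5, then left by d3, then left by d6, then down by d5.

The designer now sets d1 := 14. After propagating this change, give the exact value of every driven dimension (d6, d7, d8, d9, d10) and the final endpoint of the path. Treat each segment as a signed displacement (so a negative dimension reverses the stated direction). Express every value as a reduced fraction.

Apply edit: d1 := 14
  d6 = d5/3 + d3 + d2/5 = 23/5
  d7 = d4*2 - 4 = -3
  d8 = d1 + d5/3 + d4 = 31/2
  d9 = d4 - d2*5 = -79/2
  d10 = 7 - d8/4 - d3*3 = -23/8
Walk from origin (0, 0):
  seg 1: left by d7 = -3 → (3, 0)
  seg 2: right by d10 = -23/8 → (1/8, 0)
  seg 3: down by d5 = 3 → (1/8, -3)
  seg 4: left by d3 = 2 → (-15/8, -3)
  seg 5: left by d6 = 23/5 → (-259/40, -3)
  seg 6: down by d5 = 3 → (-259/40, -6)

d6 = 23/5
d7 = -3
d8 = 31/2
d9 = -79/2
d10 = -23/8
endpoint = (-259/40, -6)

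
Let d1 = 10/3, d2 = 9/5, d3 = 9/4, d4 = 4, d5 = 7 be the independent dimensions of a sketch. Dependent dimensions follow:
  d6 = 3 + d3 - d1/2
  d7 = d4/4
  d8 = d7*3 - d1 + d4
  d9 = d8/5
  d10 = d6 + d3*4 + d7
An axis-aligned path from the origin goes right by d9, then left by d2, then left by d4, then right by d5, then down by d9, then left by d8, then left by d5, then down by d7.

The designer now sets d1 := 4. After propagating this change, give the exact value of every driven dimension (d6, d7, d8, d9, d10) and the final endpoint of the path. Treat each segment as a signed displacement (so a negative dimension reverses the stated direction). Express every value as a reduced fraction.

Apply edit: d1 := 4
  d6 = 3 + d3 - d1/2 = 13/4
  d7 = d4/4 = 1
  d8 = d7*3 - d1 + d4 = 3
  d9 = d8/5 = 3/5
  d10 = d6 + d3*4 + d7 = 53/4
Walk from origin (0, 0):
  seg 1: right by d9 = 3/5 → (3/5, 0)
  seg 2: left by d2 = 9/5 → (-6/5, 0)
  seg 3: left by d4 = 4 → (-26/5, 0)
  seg 4: right by d5 = 7 → (9/5, 0)
  seg 5: down by d9 = 3/5 → (9/5, -3/5)
  seg 6: left by d8 = 3 → (-6/5, -3/5)
  seg 7: left by d5 = 7 → (-41/5, -3/5)
  seg 8: down by d7 = 1 → (-41/5, -8/5)

d6 = 13/4
d7 = 1
d8 = 3
d9 = 3/5
d10 = 53/4
endpoint = (-41/5, -8/5)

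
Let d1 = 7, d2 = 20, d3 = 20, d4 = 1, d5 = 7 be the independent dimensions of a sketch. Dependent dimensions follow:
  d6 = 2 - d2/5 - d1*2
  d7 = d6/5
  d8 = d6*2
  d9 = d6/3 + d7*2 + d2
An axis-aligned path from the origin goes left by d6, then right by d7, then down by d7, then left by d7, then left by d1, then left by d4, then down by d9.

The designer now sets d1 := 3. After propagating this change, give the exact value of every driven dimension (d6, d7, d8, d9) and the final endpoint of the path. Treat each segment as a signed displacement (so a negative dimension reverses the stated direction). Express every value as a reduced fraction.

Apply edit: d1 := 3
  d6 = 2 - d2/5 - d1*2 = -8
  d7 = d6/5 = -8/5
  d8 = d6*2 = -16
  d9 = d6/3 + d7*2 + d2 = 212/15
Walk from origin (0, 0):
  seg 1: left by d6 = -8 → (8, 0)
  seg 2: right by d7 = -8/5 → (32/5, 0)
  seg 3: down by d7 = -8/5 → (32/5, 8/5)
  seg 4: left by d7 = -8/5 → (8, 8/5)
  seg 5: left by d1 = 3 → (5, 8/5)
  seg 6: left by d4 = 1 → (4, 8/5)
  seg 7: down by d9 = 212/15 → (4, -188/15)

d6 = -8
d7 = -8/5
d8 = -16
d9 = 212/15
endpoint = (4, -188/15)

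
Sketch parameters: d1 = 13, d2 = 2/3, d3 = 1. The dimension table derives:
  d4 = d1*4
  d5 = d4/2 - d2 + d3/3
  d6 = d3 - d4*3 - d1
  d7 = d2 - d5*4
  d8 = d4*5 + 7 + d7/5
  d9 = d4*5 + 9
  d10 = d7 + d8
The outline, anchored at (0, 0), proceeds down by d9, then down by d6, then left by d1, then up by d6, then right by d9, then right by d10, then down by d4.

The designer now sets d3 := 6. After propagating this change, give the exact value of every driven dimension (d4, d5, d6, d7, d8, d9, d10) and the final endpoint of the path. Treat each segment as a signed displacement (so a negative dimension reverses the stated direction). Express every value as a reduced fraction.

Apply edit: d3 := 6
  d4 = d1*4 = 52
  d5 = d4/2 - d2 + d3/3 = 82/3
  d6 = d3 - d4*3 - d1 = -163
  d7 = d2 - d5*4 = -326/3
  d8 = d4*5 + 7 + d7/5 = 3679/15
  d9 = d4*5 + 9 = 269
  d10 = d7 + d8 = 683/5
Walk from origin (0, 0):
  seg 1: down by d9 = 269 → (0, -269)
  seg 2: down by d6 = -163 → (0, -106)
  seg 3: left by d1 = 13 → (-13, -106)
  seg 4: up by d6 = -163 → (-13, -269)
  seg 5: right by d9 = 269 → (256, -269)
  seg 6: right by d10 = 683/5 → (1963/5, -269)
  seg 7: down by d4 = 52 → (1963/5, -321)

d4 = 52
d5 = 82/3
d6 = -163
d7 = -326/3
d8 = 3679/15
d9 = 269
d10 = 683/5
endpoint = (1963/5, -321)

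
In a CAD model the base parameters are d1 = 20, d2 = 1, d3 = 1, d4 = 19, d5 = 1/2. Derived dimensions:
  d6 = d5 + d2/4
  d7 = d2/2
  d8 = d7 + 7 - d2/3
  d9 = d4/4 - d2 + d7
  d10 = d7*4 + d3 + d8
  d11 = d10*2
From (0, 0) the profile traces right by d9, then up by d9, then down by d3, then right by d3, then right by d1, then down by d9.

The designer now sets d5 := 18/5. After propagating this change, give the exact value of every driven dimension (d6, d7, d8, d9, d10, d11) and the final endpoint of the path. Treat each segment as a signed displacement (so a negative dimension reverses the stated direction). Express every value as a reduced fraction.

d6 = 77/20
d7 = 1/2
d8 = 43/6
d9 = 17/4
d10 = 61/6
d11 = 61/3
endpoint = (101/4, -1)

Apply edit: d5 := 18/5
  d6 = d5 + d2/4 = 77/20
  d7 = d2/2 = 1/2
  d8 = d7 + 7 - d2/3 = 43/6
  d9 = d4/4 - d2 + d7 = 17/4
  d10 = d7*4 + d3 + d8 = 61/6
  d11 = d10*2 = 61/3
Walk from origin (0, 0):
  seg 1: right by d9 = 17/4 → (17/4, 0)
  seg 2: up by d9 = 17/4 → (17/4, 17/4)
  seg 3: down by d3 = 1 → (17/4, 13/4)
  seg 4: right by d3 = 1 → (21/4, 13/4)
  seg 5: right by d1 = 20 → (101/4, 13/4)
  seg 6: down by d9 = 17/4 → (101/4, -1)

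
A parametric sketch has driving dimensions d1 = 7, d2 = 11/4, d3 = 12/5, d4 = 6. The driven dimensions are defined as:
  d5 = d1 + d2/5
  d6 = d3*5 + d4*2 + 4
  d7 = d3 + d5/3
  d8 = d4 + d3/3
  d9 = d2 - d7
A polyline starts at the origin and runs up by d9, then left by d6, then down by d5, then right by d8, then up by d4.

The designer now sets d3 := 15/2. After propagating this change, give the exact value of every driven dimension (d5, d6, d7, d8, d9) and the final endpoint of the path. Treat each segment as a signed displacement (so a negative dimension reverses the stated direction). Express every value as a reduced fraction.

d5 = 151/20
d6 = 107/2
d7 = 601/60
d8 = 17/2
d9 = -109/15
endpoint = (-45, -529/60)

Apply edit: d3 := 15/2
  d5 = d1 + d2/5 = 151/20
  d6 = d3*5 + d4*2 + 4 = 107/2
  d7 = d3 + d5/3 = 601/60
  d8 = d4 + d3/3 = 17/2
  d9 = d2 - d7 = -109/15
Walk from origin (0, 0):
  seg 1: up by d9 = -109/15 → (0, -109/15)
  seg 2: left by d6 = 107/2 → (-107/2, -109/15)
  seg 3: down by d5 = 151/20 → (-107/2, -889/60)
  seg 4: right by d8 = 17/2 → (-45, -889/60)
  seg 5: up by d4 = 6 → (-45, -529/60)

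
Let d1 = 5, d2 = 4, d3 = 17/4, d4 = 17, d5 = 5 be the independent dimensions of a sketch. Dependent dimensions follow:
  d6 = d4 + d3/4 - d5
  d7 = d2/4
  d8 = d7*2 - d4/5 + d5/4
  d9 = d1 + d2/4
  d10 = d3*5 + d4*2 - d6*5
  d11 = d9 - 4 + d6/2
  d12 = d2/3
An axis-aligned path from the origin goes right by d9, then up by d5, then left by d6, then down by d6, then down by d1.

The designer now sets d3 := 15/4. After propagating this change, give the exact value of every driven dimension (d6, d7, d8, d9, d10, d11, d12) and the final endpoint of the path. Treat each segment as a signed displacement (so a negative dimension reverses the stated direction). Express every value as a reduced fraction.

d6 = 207/16
d7 = 1
d8 = -3/20
d9 = 6
d10 = -191/16
d11 = 271/32
d12 = 4/3
endpoint = (-111/16, -207/16)

Apply edit: d3 := 15/4
  d6 = d4 + d3/4 - d5 = 207/16
  d7 = d2/4 = 1
  d8 = d7*2 - d4/5 + d5/4 = -3/20
  d9 = d1 + d2/4 = 6
  d10 = d3*5 + d4*2 - d6*5 = -191/16
  d11 = d9 - 4 + d6/2 = 271/32
  d12 = d2/3 = 4/3
Walk from origin (0, 0):
  seg 1: right by d9 = 6 → (6, 0)
  seg 2: up by d5 = 5 → (6, 5)
  seg 3: left by d6 = 207/16 → (-111/16, 5)
  seg 4: down by d6 = 207/16 → (-111/16, -127/16)
  seg 5: down by d1 = 5 → (-111/16, -207/16)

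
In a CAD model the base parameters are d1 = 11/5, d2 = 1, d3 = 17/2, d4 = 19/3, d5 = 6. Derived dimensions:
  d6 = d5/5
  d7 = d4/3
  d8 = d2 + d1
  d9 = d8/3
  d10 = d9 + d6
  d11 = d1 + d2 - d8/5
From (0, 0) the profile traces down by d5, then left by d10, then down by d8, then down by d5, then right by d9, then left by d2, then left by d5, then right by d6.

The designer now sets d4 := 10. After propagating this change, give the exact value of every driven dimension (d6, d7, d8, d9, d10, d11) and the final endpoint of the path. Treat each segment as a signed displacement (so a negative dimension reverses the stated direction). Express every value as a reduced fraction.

d6 = 6/5
d7 = 10/3
d8 = 16/5
d9 = 16/15
d10 = 34/15
d11 = 64/25
endpoint = (-7, -76/5)

Apply edit: d4 := 10
  d6 = d5/5 = 6/5
  d7 = d4/3 = 10/3
  d8 = d2 + d1 = 16/5
  d9 = d8/3 = 16/15
  d10 = d9 + d6 = 34/15
  d11 = d1 + d2 - d8/5 = 64/25
Walk from origin (0, 0):
  seg 1: down by d5 = 6 → (0, -6)
  seg 2: left by d10 = 34/15 → (-34/15, -6)
  seg 3: down by d8 = 16/5 → (-34/15, -46/5)
  seg 4: down by d5 = 6 → (-34/15, -76/5)
  seg 5: right by d9 = 16/15 → (-6/5, -76/5)
  seg 6: left by d2 = 1 → (-11/5, -76/5)
  seg 7: left by d5 = 6 → (-41/5, -76/5)
  seg 8: right by d6 = 6/5 → (-7, -76/5)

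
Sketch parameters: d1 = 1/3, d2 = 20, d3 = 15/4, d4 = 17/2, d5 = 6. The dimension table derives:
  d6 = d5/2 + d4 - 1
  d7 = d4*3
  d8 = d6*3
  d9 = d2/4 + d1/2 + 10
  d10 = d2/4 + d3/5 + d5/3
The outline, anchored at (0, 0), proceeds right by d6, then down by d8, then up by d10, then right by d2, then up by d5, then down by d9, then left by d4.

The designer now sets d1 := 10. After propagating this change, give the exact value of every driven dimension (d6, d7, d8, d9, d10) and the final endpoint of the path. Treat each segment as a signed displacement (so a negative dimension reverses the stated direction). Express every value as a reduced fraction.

d6 = 21/2
d7 = 51/2
d8 = 63/2
d9 = 20
d10 = 31/4
endpoint = (22, -151/4)

Apply edit: d1 := 10
  d6 = d5/2 + d4 - 1 = 21/2
  d7 = d4*3 = 51/2
  d8 = d6*3 = 63/2
  d9 = d2/4 + d1/2 + 10 = 20
  d10 = d2/4 + d3/5 + d5/3 = 31/4
Walk from origin (0, 0):
  seg 1: right by d6 = 21/2 → (21/2, 0)
  seg 2: down by d8 = 63/2 → (21/2, -63/2)
  seg 3: up by d10 = 31/4 → (21/2, -95/4)
  seg 4: right by d2 = 20 → (61/2, -95/4)
  seg 5: up by d5 = 6 → (61/2, -71/4)
  seg 6: down by d9 = 20 → (61/2, -151/4)
  seg 7: left by d4 = 17/2 → (22, -151/4)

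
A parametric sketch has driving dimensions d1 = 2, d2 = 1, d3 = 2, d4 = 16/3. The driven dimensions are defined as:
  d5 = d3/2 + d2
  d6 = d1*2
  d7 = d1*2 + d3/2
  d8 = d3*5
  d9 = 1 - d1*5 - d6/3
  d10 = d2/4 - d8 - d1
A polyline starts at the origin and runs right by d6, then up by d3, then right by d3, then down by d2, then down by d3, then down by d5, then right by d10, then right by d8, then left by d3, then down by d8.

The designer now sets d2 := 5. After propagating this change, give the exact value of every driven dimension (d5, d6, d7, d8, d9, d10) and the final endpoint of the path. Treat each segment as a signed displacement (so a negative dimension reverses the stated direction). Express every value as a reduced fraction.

Apply edit: d2 := 5
  d5 = d3/2 + d2 = 6
  d6 = d1*2 = 4
  d7 = d1*2 + d3/2 = 5
  d8 = d3*5 = 10
  d9 = 1 - d1*5 - d6/3 = -31/3
  d10 = d2/4 - d8 - d1 = -43/4
Walk from origin (0, 0):
  seg 1: right by d6 = 4 → (4, 0)
  seg 2: up by d3 = 2 → (4, 2)
  seg 3: right by d3 = 2 → (6, 2)
  seg 4: down by d2 = 5 → (6, -3)
  seg 5: down by d3 = 2 → (6, -5)
  seg 6: down by d5 = 6 → (6, -11)
  seg 7: right by d10 = -43/4 → (-19/4, -11)
  seg 8: right by d8 = 10 → (21/4, -11)
  seg 9: left by d3 = 2 → (13/4, -11)
  seg 10: down by d8 = 10 → (13/4, -21)

d5 = 6
d6 = 4
d7 = 5
d8 = 10
d9 = -31/3
d10 = -43/4
endpoint = (13/4, -21)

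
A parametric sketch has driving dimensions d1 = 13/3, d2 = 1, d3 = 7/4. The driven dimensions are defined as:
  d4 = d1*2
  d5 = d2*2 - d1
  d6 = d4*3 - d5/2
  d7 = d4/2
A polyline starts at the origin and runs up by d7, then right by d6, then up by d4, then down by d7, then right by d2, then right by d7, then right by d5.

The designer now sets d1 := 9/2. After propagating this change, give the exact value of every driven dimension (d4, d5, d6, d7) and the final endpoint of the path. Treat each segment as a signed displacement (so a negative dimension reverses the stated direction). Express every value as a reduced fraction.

Apply edit: d1 := 9/2
  d4 = d1*2 = 9
  d5 = d2*2 - d1 = -5/2
  d6 = d4*3 - d5/2 = 113/4
  d7 = d4/2 = 9/2
Walk from origin (0, 0):
  seg 1: up by d7 = 9/2 → (0, 9/2)
  seg 2: right by d6 = 113/4 → (113/4, 9/2)
  seg 3: up by d4 = 9 → (113/4, 27/2)
  seg 4: down by d7 = 9/2 → (113/4, 9)
  seg 5: right by d2 = 1 → (117/4, 9)
  seg 6: right by d7 = 9/2 → (135/4, 9)
  seg 7: right by d5 = -5/2 → (125/4, 9)

d4 = 9
d5 = -5/2
d6 = 113/4
d7 = 9/2
endpoint = (125/4, 9)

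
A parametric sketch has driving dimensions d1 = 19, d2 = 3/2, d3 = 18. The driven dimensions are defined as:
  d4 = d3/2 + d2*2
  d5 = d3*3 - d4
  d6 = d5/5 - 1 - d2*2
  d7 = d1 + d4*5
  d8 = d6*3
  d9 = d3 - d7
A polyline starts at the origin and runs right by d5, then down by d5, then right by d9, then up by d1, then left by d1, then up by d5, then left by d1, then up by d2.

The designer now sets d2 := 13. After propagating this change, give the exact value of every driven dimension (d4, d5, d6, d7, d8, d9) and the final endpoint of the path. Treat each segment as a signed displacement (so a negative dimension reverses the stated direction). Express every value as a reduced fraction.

Apply edit: d2 := 13
  d4 = d3/2 + d2*2 = 35
  d5 = d3*3 - d4 = 19
  d6 = d5/5 - 1 - d2*2 = -116/5
  d7 = d1 + d4*5 = 194
  d8 = d6*3 = -348/5
  d9 = d3 - d7 = -176
Walk from origin (0, 0):
  seg 1: right by d5 = 19 → (19, 0)
  seg 2: down by d5 = 19 → (19, -19)
  seg 3: right by d9 = -176 → (-157, -19)
  seg 4: up by d1 = 19 → (-157, 0)
  seg 5: left by d1 = 19 → (-176, 0)
  seg 6: up by d5 = 19 → (-176, 19)
  seg 7: left by d1 = 19 → (-195, 19)
  seg 8: up by d2 = 13 → (-195, 32)

d4 = 35
d5 = 19
d6 = -116/5
d7 = 194
d8 = -348/5
d9 = -176
endpoint = (-195, 32)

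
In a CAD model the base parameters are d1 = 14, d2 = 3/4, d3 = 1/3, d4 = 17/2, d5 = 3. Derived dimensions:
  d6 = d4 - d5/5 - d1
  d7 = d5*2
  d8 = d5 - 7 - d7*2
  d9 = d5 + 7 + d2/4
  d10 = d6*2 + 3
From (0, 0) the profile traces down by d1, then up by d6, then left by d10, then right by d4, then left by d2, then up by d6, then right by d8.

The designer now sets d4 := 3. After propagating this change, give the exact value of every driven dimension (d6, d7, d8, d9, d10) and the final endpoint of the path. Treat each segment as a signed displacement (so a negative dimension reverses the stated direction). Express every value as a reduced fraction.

Apply edit: d4 := 3
  d6 = d4 - d5/5 - d1 = -58/5
  d7 = d5*2 = 6
  d8 = d5 - 7 - d7*2 = -16
  d9 = d5 + 7 + d2/4 = 163/16
  d10 = d6*2 + 3 = -101/5
Walk from origin (0, 0):
  seg 1: down by d1 = 14 → (0, -14)
  seg 2: up by d6 = -58/5 → (0, -128/5)
  seg 3: left by d10 = -101/5 → (101/5, -128/5)
  seg 4: right by d4 = 3 → (116/5, -128/5)
  seg 5: left by d2 = 3/4 → (449/20, -128/5)
  seg 6: up by d6 = -58/5 → (449/20, -186/5)
  seg 7: right by d8 = -16 → (129/20, -186/5)

d6 = -58/5
d7 = 6
d8 = -16
d9 = 163/16
d10 = -101/5
endpoint = (129/20, -186/5)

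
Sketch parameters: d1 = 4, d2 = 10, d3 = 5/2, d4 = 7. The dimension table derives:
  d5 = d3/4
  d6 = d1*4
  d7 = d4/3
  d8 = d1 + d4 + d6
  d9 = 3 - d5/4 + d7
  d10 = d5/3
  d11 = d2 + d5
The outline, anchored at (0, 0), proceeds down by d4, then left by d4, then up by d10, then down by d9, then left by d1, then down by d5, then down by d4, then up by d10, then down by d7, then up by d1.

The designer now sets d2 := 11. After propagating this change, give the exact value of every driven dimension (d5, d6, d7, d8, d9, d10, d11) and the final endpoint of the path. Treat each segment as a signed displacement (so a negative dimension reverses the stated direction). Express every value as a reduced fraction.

Apply edit: d2 := 11
  d5 = d3/4 = 5/8
  d6 = d1*4 = 16
  d7 = d4/3 = 7/3
  d8 = d1 + d4 + d6 = 27
  d9 = 3 - d5/4 + d7 = 497/96
  d10 = d5/3 = 5/24
  d11 = d2 + d5 = 93/8
Walk from origin (0, 0):
  seg 1: down by d4 = 7 → (0, -7)
  seg 2: left by d4 = 7 → (-7, -7)
  seg 3: up by d10 = 5/24 → (-7, -163/24)
  seg 4: down by d9 = 497/96 → (-7, -383/32)
  seg 5: left by d1 = 4 → (-11, -383/32)
  seg 6: down by d5 = 5/8 → (-11, -403/32)
  seg 7: down by d4 = 7 → (-11, -627/32)
  seg 8: up by d10 = 5/24 → (-11, -1861/96)
  seg 9: down by d7 = 7/3 → (-11, -695/32)
  seg 10: up by d1 = 4 → (-11, -567/32)

d5 = 5/8
d6 = 16
d7 = 7/3
d8 = 27
d9 = 497/96
d10 = 5/24
d11 = 93/8
endpoint = (-11, -567/32)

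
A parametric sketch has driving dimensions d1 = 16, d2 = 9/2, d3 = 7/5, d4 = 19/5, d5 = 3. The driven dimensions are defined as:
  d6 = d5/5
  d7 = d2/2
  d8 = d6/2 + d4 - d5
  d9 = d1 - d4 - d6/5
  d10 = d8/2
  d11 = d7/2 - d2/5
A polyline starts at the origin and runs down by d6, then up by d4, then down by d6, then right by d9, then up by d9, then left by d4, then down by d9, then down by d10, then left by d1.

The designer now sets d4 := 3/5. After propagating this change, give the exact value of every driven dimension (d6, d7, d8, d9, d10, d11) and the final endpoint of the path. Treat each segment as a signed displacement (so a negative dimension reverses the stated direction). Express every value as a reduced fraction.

Apply edit: d4 := 3/5
  d6 = d5/5 = 3/5
  d7 = d2/2 = 9/4
  d8 = d6/2 + d4 - d5 = -21/10
  d9 = d1 - d4 - d6/5 = 382/25
  d10 = d8/2 = -21/20
  d11 = d7/2 - d2/5 = 9/40
Walk from origin (0, 0):
  seg 1: down by d6 = 3/5 → (0, -3/5)
  seg 2: up by d4 = 3/5 → (0, 0)
  seg 3: down by d6 = 3/5 → (0, -3/5)
  seg 4: right by d9 = 382/25 → (382/25, -3/5)
  seg 5: up by d9 = 382/25 → (382/25, 367/25)
  seg 6: left by d4 = 3/5 → (367/25, 367/25)
  seg 7: down by d9 = 382/25 → (367/25, -3/5)
  seg 8: down by d10 = -21/20 → (367/25, 9/20)
  seg 9: left by d1 = 16 → (-33/25, 9/20)

d6 = 3/5
d7 = 9/4
d8 = -21/10
d9 = 382/25
d10 = -21/20
d11 = 9/40
endpoint = (-33/25, 9/20)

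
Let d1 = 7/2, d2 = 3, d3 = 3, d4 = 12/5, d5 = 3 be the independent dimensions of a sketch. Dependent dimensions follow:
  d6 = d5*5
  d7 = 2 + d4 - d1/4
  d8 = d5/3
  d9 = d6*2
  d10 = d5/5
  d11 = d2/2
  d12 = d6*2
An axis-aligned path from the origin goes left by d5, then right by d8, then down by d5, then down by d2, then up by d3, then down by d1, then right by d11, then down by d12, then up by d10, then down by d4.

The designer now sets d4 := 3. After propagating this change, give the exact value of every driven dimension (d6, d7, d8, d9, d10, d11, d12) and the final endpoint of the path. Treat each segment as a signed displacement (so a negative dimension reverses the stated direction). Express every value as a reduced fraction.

Apply edit: d4 := 3
  d6 = d5*5 = 15
  d7 = 2 + d4 - d1/4 = 33/8
  d8 = d5/3 = 1
  d9 = d6*2 = 30
  d10 = d5/5 = 3/5
  d11 = d2/2 = 3/2
  d12 = d6*2 = 30
Walk from origin (0, 0):
  seg 1: left by d5 = 3 → (-3, 0)
  seg 2: right by d8 = 1 → (-2, 0)
  seg 3: down by d5 = 3 → (-2, -3)
  seg 4: down by d2 = 3 → (-2, -6)
  seg 5: up by d3 = 3 → (-2, -3)
  seg 6: down by d1 = 7/2 → (-2, -13/2)
  seg 7: right by d11 = 3/2 → (-1/2, -13/2)
  seg 8: down by d12 = 30 → (-1/2, -73/2)
  seg 9: up by d10 = 3/5 → (-1/2, -359/10)
  seg 10: down by d4 = 3 → (-1/2, -389/10)

d6 = 15
d7 = 33/8
d8 = 1
d9 = 30
d10 = 3/5
d11 = 3/2
d12 = 30
endpoint = (-1/2, -389/10)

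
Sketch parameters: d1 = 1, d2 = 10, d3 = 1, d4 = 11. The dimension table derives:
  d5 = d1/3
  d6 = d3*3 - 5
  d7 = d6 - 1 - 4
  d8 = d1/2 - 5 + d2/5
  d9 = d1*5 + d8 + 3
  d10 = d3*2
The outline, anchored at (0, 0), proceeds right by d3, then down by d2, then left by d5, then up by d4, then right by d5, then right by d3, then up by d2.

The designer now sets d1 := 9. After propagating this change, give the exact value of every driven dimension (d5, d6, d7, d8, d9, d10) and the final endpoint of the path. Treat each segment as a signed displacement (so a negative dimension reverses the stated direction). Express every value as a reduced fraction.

Apply edit: d1 := 9
  d5 = d1/3 = 3
  d6 = d3*3 - 5 = -2
  d7 = d6 - 1 - 4 = -7
  d8 = d1/2 - 5 + d2/5 = 3/2
  d9 = d1*5 + d8 + 3 = 99/2
  d10 = d3*2 = 2
Walk from origin (0, 0):
  seg 1: right by d3 = 1 → (1, 0)
  seg 2: down by d2 = 10 → (1, -10)
  seg 3: left by d5 = 3 → (-2, -10)
  seg 4: up by d4 = 11 → (-2, 1)
  seg 5: right by d5 = 3 → (1, 1)
  seg 6: right by d3 = 1 → (2, 1)
  seg 7: up by d2 = 10 → (2, 11)

d5 = 3
d6 = -2
d7 = -7
d8 = 3/2
d9 = 99/2
d10 = 2
endpoint = (2, 11)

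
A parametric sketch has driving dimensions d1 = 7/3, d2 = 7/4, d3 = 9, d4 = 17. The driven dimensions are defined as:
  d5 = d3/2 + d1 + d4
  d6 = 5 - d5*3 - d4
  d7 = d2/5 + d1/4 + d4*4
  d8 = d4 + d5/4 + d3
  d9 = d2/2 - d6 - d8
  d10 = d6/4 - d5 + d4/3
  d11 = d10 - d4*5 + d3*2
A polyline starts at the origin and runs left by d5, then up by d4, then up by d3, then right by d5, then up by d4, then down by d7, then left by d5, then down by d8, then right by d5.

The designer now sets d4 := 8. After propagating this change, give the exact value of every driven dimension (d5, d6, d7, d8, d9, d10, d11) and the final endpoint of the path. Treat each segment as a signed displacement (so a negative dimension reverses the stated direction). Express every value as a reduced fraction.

d5 = 89/6
d6 = -95/2
d7 = 494/15
d8 = 497/24
d9 = 83/3
d10 = -577/24
d11 = -1105/24
endpoint = (0, -3437/120)

Apply edit: d4 := 8
  d5 = d3/2 + d1 + d4 = 89/6
  d6 = 5 - d5*3 - d4 = -95/2
  d7 = d2/5 + d1/4 + d4*4 = 494/15
  d8 = d4 + d5/4 + d3 = 497/24
  d9 = d2/2 - d6 - d8 = 83/3
  d10 = d6/4 - d5 + d4/3 = -577/24
  d11 = d10 - d4*5 + d3*2 = -1105/24
Walk from origin (0, 0):
  seg 1: left by d5 = 89/6 → (-89/6, 0)
  seg 2: up by d4 = 8 → (-89/6, 8)
  seg 3: up by d3 = 9 → (-89/6, 17)
  seg 4: right by d5 = 89/6 → (0, 17)
  seg 5: up by d4 = 8 → (0, 25)
  seg 6: down by d7 = 494/15 → (0, -119/15)
  seg 7: left by d5 = 89/6 → (-89/6, -119/15)
  seg 8: down by d8 = 497/24 → (-89/6, -3437/120)
  seg 9: right by d5 = 89/6 → (0, -3437/120)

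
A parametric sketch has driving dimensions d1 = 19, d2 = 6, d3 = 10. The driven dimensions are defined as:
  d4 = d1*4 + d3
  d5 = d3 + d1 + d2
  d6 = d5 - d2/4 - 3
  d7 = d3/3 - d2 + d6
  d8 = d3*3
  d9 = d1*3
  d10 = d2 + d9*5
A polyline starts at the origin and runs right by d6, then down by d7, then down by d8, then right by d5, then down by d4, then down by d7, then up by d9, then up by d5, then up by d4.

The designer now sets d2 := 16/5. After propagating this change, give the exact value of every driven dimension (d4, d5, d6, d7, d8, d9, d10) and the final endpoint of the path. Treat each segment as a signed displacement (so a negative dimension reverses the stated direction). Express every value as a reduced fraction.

Apply edit: d2 := 16/5
  d4 = d1*4 + d3 = 86
  d5 = d3 + d1 + d2 = 161/5
  d6 = d5 - d2/4 - 3 = 142/5
  d7 = d3/3 - d2 + d6 = 428/15
  d8 = d3*3 = 30
  d9 = d1*3 = 57
  d10 = d2 + d9*5 = 1441/5
Walk from origin (0, 0):
  seg 1: right by d6 = 142/5 → (142/5, 0)
  seg 2: down by d7 = 428/15 → (142/5, -428/15)
  seg 3: down by d8 = 30 → (142/5, -878/15)
  seg 4: right by d5 = 161/5 → (303/5, -878/15)
  seg 5: down by d4 = 86 → (303/5, -2168/15)
  seg 6: down by d7 = 428/15 → (303/5, -2596/15)
  seg 7: up by d9 = 57 → (303/5, -1741/15)
  seg 8: up by d5 = 161/5 → (303/5, -1258/15)
  seg 9: up by d4 = 86 → (303/5, 32/15)

d4 = 86
d5 = 161/5
d6 = 142/5
d7 = 428/15
d8 = 30
d9 = 57
d10 = 1441/5
endpoint = (303/5, 32/15)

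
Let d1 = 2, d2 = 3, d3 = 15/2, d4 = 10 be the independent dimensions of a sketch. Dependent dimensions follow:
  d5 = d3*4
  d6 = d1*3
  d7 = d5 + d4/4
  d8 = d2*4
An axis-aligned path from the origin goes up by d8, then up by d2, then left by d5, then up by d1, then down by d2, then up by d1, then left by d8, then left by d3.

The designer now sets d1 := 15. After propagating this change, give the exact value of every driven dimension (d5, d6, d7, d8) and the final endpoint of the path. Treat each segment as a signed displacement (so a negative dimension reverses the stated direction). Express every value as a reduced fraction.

Apply edit: d1 := 15
  d5 = d3*4 = 30
  d6 = d1*3 = 45
  d7 = d5 + d4/4 = 65/2
  d8 = d2*4 = 12
Walk from origin (0, 0):
  seg 1: up by d8 = 12 → (0, 12)
  seg 2: up by d2 = 3 → (0, 15)
  seg 3: left by d5 = 30 → (-30, 15)
  seg 4: up by d1 = 15 → (-30, 30)
  seg 5: down by d2 = 3 → (-30, 27)
  seg 6: up by d1 = 15 → (-30, 42)
  seg 7: left by d8 = 12 → (-42, 42)
  seg 8: left by d3 = 15/2 → (-99/2, 42)

d5 = 30
d6 = 45
d7 = 65/2
d8 = 12
endpoint = (-99/2, 42)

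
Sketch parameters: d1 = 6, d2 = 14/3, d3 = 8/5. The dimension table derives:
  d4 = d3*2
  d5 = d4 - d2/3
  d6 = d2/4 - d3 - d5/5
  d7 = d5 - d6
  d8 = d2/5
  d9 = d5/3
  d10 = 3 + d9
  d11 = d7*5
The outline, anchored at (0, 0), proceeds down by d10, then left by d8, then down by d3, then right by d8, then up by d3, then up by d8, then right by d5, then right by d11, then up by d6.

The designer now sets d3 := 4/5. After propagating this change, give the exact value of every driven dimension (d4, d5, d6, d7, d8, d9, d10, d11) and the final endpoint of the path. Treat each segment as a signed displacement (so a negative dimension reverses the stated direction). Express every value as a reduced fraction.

Apply edit: d3 := 4/5
  d4 = d3*2 = 8/5
  d5 = d4 - d2/3 = 2/45
  d6 = d2/4 - d3 - d5/5 = 161/450
  d7 = d5 - d6 = -47/150
  d8 = d2/5 = 14/15
  d9 = d5/3 = 2/135
  d10 = 3 + d9 = 407/135
  d11 = d7*5 = -47/30
Walk from origin (0, 0):
  seg 1: down by d10 = 407/135 → (0, -407/135)
  seg 2: left by d8 = 14/15 → (-14/15, -407/135)
  seg 3: down by d3 = 4/5 → (-14/15, -103/27)
  seg 4: right by d8 = 14/15 → (0, -103/27)
  seg 5: up by d3 = 4/5 → (0, -407/135)
  seg 6: up by d8 = 14/15 → (0, -281/135)
  seg 7: right by d5 = 2/45 → (2/45, -281/135)
  seg 8: right by d11 = -47/30 → (-137/90, -281/135)
  seg 9: up by d6 = 161/450 → (-137/90, -2327/1350)

d4 = 8/5
d5 = 2/45
d6 = 161/450
d7 = -47/150
d8 = 14/15
d9 = 2/135
d10 = 407/135
d11 = -47/30
endpoint = (-137/90, -2327/1350)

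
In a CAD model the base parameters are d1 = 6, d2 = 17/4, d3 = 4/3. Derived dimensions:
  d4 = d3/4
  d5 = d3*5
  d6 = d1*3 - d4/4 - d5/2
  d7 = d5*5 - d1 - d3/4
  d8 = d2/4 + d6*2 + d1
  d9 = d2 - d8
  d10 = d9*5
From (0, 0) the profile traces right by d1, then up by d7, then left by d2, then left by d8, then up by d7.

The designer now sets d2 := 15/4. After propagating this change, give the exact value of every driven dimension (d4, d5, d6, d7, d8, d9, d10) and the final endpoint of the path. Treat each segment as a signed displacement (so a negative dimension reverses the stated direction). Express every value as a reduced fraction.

d4 = 1/3
d5 = 20/3
d6 = 175/12
d7 = 27
d8 = 1733/48
d9 = -1553/48
d10 = -7765/48
endpoint = (-1625/48, 54)

Apply edit: d2 := 15/4
  d4 = d3/4 = 1/3
  d5 = d3*5 = 20/3
  d6 = d1*3 - d4/4 - d5/2 = 175/12
  d7 = d5*5 - d1 - d3/4 = 27
  d8 = d2/4 + d6*2 + d1 = 1733/48
  d9 = d2 - d8 = -1553/48
  d10 = d9*5 = -7765/48
Walk from origin (0, 0):
  seg 1: right by d1 = 6 → (6, 0)
  seg 2: up by d7 = 27 → (6, 27)
  seg 3: left by d2 = 15/4 → (9/4, 27)
  seg 4: left by d8 = 1733/48 → (-1625/48, 27)
  seg 5: up by d7 = 27 → (-1625/48, 54)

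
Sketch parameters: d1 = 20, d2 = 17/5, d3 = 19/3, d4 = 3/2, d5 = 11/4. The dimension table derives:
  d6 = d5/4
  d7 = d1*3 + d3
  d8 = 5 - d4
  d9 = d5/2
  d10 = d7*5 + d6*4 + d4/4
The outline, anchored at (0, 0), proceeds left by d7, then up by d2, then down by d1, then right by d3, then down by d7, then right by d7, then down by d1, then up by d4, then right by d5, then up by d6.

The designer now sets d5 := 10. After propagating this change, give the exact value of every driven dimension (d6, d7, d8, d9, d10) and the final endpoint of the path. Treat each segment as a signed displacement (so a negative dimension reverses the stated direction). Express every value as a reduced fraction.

d6 = 5/2
d7 = 199/3
d8 = 7/2
d9 = 5
d10 = 8209/24
endpoint = (49/3, -1484/15)

Apply edit: d5 := 10
  d6 = d5/4 = 5/2
  d7 = d1*3 + d3 = 199/3
  d8 = 5 - d4 = 7/2
  d9 = d5/2 = 5
  d10 = d7*5 + d6*4 + d4/4 = 8209/24
Walk from origin (0, 0):
  seg 1: left by d7 = 199/3 → (-199/3, 0)
  seg 2: up by d2 = 17/5 → (-199/3, 17/5)
  seg 3: down by d1 = 20 → (-199/3, -83/5)
  seg 4: right by d3 = 19/3 → (-60, -83/5)
  seg 5: down by d7 = 199/3 → (-60, -1244/15)
  seg 6: right by d7 = 199/3 → (19/3, -1244/15)
  seg 7: down by d1 = 20 → (19/3, -1544/15)
  seg 8: up by d4 = 3/2 → (19/3, -3043/30)
  seg 9: right by d5 = 10 → (49/3, -3043/30)
  seg 10: up by d6 = 5/2 → (49/3, -1484/15)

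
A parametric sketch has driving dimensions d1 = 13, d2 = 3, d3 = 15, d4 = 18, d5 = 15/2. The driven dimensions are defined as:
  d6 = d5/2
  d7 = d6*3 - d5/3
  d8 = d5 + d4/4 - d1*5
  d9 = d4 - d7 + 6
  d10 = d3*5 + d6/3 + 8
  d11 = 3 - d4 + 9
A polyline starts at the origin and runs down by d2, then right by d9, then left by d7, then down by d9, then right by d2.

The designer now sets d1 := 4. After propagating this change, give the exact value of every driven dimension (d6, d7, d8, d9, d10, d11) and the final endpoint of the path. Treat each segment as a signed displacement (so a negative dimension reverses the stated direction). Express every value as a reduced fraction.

Apply edit: d1 := 4
  d6 = d5/2 = 15/4
  d7 = d6*3 - d5/3 = 35/4
  d8 = d5 + d4/4 - d1*5 = -8
  d9 = d4 - d7 + 6 = 61/4
  d10 = d3*5 + d6/3 + 8 = 337/4
  d11 = 3 - d4 + 9 = -6
Walk from origin (0, 0):
  seg 1: down by d2 = 3 → (0, -3)
  seg 2: right by d9 = 61/4 → (61/4, -3)
  seg 3: left by d7 = 35/4 → (13/2, -3)
  seg 4: down by d9 = 61/4 → (13/2, -73/4)
  seg 5: right by d2 = 3 → (19/2, -73/4)

d6 = 15/4
d7 = 35/4
d8 = -8
d9 = 61/4
d10 = 337/4
d11 = -6
endpoint = (19/2, -73/4)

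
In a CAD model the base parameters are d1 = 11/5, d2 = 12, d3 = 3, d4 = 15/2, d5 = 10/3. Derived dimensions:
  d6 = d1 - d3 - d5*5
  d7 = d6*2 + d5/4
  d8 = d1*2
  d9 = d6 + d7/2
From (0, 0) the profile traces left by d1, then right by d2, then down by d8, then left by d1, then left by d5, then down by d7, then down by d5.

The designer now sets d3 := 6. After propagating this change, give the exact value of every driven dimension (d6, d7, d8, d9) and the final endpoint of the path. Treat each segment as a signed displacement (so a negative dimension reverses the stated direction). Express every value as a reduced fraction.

d6 = -307/15
d7 = -401/10
d8 = 22/5
d9 = -2431/60
endpoint = (64/15, 971/30)

Apply edit: d3 := 6
  d6 = d1 - d3 - d5*5 = -307/15
  d7 = d6*2 + d5/4 = -401/10
  d8 = d1*2 = 22/5
  d9 = d6 + d7/2 = -2431/60
Walk from origin (0, 0):
  seg 1: left by d1 = 11/5 → (-11/5, 0)
  seg 2: right by d2 = 12 → (49/5, 0)
  seg 3: down by d8 = 22/5 → (49/5, -22/5)
  seg 4: left by d1 = 11/5 → (38/5, -22/5)
  seg 5: left by d5 = 10/3 → (64/15, -22/5)
  seg 6: down by d7 = -401/10 → (64/15, 357/10)
  seg 7: down by d5 = 10/3 → (64/15, 971/30)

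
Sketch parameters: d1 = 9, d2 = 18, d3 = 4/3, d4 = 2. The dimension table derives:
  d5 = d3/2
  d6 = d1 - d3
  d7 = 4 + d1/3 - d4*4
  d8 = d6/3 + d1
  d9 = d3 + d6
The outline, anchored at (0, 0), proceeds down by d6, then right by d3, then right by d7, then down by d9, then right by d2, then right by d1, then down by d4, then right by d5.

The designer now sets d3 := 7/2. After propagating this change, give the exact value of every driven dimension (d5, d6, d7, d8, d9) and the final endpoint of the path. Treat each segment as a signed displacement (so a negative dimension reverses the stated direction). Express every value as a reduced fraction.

d5 = 7/4
d6 = 11/2
d7 = -1
d8 = 65/6
d9 = 9
endpoint = (125/4, -33/2)

Apply edit: d3 := 7/2
  d5 = d3/2 = 7/4
  d6 = d1 - d3 = 11/2
  d7 = 4 + d1/3 - d4*4 = -1
  d8 = d6/3 + d1 = 65/6
  d9 = d3 + d6 = 9
Walk from origin (0, 0):
  seg 1: down by d6 = 11/2 → (0, -11/2)
  seg 2: right by d3 = 7/2 → (7/2, -11/2)
  seg 3: right by d7 = -1 → (5/2, -11/2)
  seg 4: down by d9 = 9 → (5/2, -29/2)
  seg 5: right by d2 = 18 → (41/2, -29/2)
  seg 6: right by d1 = 9 → (59/2, -29/2)
  seg 7: down by d4 = 2 → (59/2, -33/2)
  seg 8: right by d5 = 7/4 → (125/4, -33/2)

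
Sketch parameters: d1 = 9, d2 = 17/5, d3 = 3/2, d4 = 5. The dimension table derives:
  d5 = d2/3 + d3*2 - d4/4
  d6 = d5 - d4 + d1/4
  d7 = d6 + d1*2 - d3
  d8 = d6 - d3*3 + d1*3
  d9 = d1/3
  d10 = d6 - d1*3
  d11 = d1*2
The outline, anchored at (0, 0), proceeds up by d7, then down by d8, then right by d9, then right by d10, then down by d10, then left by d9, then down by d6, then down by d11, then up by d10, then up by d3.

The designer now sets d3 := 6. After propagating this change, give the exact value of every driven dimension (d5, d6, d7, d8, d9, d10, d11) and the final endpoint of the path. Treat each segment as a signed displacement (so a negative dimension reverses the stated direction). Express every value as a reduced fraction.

d5 = 713/60
d6 = 137/15
d7 = 317/15
d8 = 272/15
d9 = 3
d10 = -268/15
d11 = 18
endpoint = (-268/15, -272/15)

Apply edit: d3 := 6
  d5 = d2/3 + d3*2 - d4/4 = 713/60
  d6 = d5 - d4 + d1/4 = 137/15
  d7 = d6 + d1*2 - d3 = 317/15
  d8 = d6 - d3*3 + d1*3 = 272/15
  d9 = d1/3 = 3
  d10 = d6 - d1*3 = -268/15
  d11 = d1*2 = 18
Walk from origin (0, 0):
  seg 1: up by d7 = 317/15 → (0, 317/15)
  seg 2: down by d8 = 272/15 → (0, 3)
  seg 3: right by d9 = 3 → (3, 3)
  seg 4: right by d10 = -268/15 → (-223/15, 3)
  seg 5: down by d10 = -268/15 → (-223/15, 313/15)
  seg 6: left by d9 = 3 → (-268/15, 313/15)
  seg 7: down by d6 = 137/15 → (-268/15, 176/15)
  seg 8: down by d11 = 18 → (-268/15, -94/15)
  seg 9: up by d10 = -268/15 → (-268/15, -362/15)
  seg 10: up by d3 = 6 → (-268/15, -272/15)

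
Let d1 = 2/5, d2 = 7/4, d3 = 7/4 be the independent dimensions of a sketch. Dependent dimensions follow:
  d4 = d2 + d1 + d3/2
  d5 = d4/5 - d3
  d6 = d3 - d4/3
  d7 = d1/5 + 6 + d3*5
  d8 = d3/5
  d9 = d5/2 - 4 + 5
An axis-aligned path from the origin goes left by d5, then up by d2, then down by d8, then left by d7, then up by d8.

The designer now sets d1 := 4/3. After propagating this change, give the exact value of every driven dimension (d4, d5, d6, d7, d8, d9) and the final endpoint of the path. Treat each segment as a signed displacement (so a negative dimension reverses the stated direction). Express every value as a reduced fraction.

d4 = 95/24
d5 = -23/24
d6 = 31/72
d7 = 901/60
d8 = 7/20
d9 = 25/48
endpoint = (-1687/120, 7/4)

Apply edit: d1 := 4/3
  d4 = d2 + d1 + d3/2 = 95/24
  d5 = d4/5 - d3 = -23/24
  d6 = d3 - d4/3 = 31/72
  d7 = d1/5 + 6 + d3*5 = 901/60
  d8 = d3/5 = 7/20
  d9 = d5/2 - 4 + 5 = 25/48
Walk from origin (0, 0):
  seg 1: left by d5 = -23/24 → (23/24, 0)
  seg 2: up by d2 = 7/4 → (23/24, 7/4)
  seg 3: down by d8 = 7/20 → (23/24, 7/5)
  seg 4: left by d7 = 901/60 → (-1687/120, 7/5)
  seg 5: up by d8 = 7/20 → (-1687/120, 7/4)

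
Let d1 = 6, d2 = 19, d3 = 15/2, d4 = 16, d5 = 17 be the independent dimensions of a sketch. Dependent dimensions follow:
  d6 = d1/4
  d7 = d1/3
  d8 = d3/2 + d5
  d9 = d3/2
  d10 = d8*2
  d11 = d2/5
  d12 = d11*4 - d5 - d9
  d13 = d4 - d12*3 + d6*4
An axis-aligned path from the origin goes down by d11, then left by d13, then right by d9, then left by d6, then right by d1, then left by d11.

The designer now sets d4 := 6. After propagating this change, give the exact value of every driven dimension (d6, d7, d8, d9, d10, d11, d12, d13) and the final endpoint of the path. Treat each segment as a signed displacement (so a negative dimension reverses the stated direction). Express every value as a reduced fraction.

d6 = 3/2
d7 = 2
d8 = 83/4
d9 = 15/4
d10 = 83/2
d11 = 19/5
d12 = -111/20
d13 = 573/20
endpoint = (-121/5, -19/5)

Apply edit: d4 := 6
  d6 = d1/4 = 3/2
  d7 = d1/3 = 2
  d8 = d3/2 + d5 = 83/4
  d9 = d3/2 = 15/4
  d10 = d8*2 = 83/2
  d11 = d2/5 = 19/5
  d12 = d11*4 - d5 - d9 = -111/20
  d13 = d4 - d12*3 + d6*4 = 573/20
Walk from origin (0, 0):
  seg 1: down by d11 = 19/5 → (0, -19/5)
  seg 2: left by d13 = 573/20 → (-573/20, -19/5)
  seg 3: right by d9 = 15/4 → (-249/10, -19/5)
  seg 4: left by d6 = 3/2 → (-132/5, -19/5)
  seg 5: right by d1 = 6 → (-102/5, -19/5)
  seg 6: left by d11 = 19/5 → (-121/5, -19/5)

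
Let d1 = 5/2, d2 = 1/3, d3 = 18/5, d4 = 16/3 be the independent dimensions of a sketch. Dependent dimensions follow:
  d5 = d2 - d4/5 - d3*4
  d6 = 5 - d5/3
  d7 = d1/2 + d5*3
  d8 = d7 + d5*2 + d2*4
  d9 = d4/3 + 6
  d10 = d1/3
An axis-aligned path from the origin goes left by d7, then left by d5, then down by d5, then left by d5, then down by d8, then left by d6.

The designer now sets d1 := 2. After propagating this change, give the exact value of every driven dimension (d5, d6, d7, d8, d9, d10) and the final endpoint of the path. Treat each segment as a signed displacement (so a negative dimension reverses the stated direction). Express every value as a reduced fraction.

Apply edit: d1 := 2
  d5 = d2 - d4/5 - d3*4 = -227/15
  d6 = 5 - d5/3 = 452/45
  d7 = d1/2 + d5*3 = -222/5
  d8 = d7 + d5*2 + d2*4 = -220/3
  d9 = d4/3 + 6 = 70/9
  d10 = d1/3 = 2/3
Walk from origin (0, 0):
  seg 1: left by d7 = -222/5 → (222/5, 0)
  seg 2: left by d5 = -227/15 → (893/15, 0)
  seg 3: down by d5 = -227/15 → (893/15, 227/15)
  seg 4: left by d5 = -227/15 → (224/3, 227/15)
  seg 5: down by d8 = -220/3 → (224/3, 1327/15)
  seg 6: left by d6 = 452/45 → (2908/45, 1327/15)

d5 = -227/15
d6 = 452/45
d7 = -222/5
d8 = -220/3
d9 = 70/9
d10 = 2/3
endpoint = (2908/45, 1327/15)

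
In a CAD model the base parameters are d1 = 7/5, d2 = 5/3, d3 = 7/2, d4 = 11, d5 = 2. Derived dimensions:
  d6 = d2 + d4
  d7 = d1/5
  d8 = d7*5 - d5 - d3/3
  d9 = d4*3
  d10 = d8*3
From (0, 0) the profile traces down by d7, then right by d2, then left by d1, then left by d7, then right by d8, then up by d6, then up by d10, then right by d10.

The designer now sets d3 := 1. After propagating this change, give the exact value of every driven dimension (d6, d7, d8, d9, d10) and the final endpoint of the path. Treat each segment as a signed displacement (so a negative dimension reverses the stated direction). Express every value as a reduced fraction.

d6 = 38/3
d7 = 7/25
d8 = -14/15
d9 = 33
d10 = -14/5
endpoint = (-281/75, 719/75)

Apply edit: d3 := 1
  d6 = d2 + d4 = 38/3
  d7 = d1/5 = 7/25
  d8 = d7*5 - d5 - d3/3 = -14/15
  d9 = d4*3 = 33
  d10 = d8*3 = -14/5
Walk from origin (0, 0):
  seg 1: down by d7 = 7/25 → (0, -7/25)
  seg 2: right by d2 = 5/3 → (5/3, -7/25)
  seg 3: left by d1 = 7/5 → (4/15, -7/25)
  seg 4: left by d7 = 7/25 → (-1/75, -7/25)
  seg 5: right by d8 = -14/15 → (-71/75, -7/25)
  seg 6: up by d6 = 38/3 → (-71/75, 929/75)
  seg 7: up by d10 = -14/5 → (-71/75, 719/75)
  seg 8: right by d10 = -14/5 → (-281/75, 719/75)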